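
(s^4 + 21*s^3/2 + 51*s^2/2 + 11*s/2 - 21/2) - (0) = s^4 + 21*s^3/2 + 51*s^2/2 + 11*s/2 - 21/2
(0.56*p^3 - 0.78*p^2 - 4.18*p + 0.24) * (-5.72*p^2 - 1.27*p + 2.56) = -3.2032*p^5 + 3.7504*p^4 + 26.3338*p^3 + 1.939*p^2 - 11.0056*p + 0.6144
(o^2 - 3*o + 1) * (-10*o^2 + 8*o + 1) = -10*o^4 + 38*o^3 - 33*o^2 + 5*o + 1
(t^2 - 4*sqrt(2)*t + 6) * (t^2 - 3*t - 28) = t^4 - 4*sqrt(2)*t^3 - 3*t^3 - 22*t^2 + 12*sqrt(2)*t^2 - 18*t + 112*sqrt(2)*t - 168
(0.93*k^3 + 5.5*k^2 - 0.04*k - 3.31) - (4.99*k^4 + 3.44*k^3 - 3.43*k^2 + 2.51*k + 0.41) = -4.99*k^4 - 2.51*k^3 + 8.93*k^2 - 2.55*k - 3.72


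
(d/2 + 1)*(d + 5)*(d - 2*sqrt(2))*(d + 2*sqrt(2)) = d^4/2 + 7*d^3/2 + d^2 - 28*d - 40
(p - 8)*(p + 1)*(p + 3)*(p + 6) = p^4 + 2*p^3 - 53*p^2 - 198*p - 144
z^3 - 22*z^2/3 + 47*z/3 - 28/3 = (z - 4)*(z - 7/3)*(z - 1)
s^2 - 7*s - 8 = (s - 8)*(s + 1)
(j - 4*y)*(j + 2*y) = j^2 - 2*j*y - 8*y^2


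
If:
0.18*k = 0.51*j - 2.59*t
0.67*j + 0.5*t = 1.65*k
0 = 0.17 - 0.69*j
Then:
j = 0.25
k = 0.11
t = 0.04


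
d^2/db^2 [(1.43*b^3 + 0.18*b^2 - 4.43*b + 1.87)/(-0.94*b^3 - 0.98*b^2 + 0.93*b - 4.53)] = (2.31653599999999*b^6 + 15.985452*b^5 + 76.784088*b^4 + 9.31788199999998*b^3 - 186.391842*b^2 - 236.065662*b + 43.3074)/(0.830584*b^9 + 2.597784*b^8 + 0.243084*b^7 + 7.80902*b^6 + 24.797718*b^5 - 8.166114*b^4 + 32.292729*b^3 + 72.085437*b^2 - 57.253311*b + 92.959677)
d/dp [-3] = 0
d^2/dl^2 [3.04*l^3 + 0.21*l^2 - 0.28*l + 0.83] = 18.24*l + 0.42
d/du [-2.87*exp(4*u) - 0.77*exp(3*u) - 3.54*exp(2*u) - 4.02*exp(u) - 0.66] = (-11.48*exp(3*u) - 2.31*exp(2*u) - 7.08*exp(u) - 4.02)*exp(u)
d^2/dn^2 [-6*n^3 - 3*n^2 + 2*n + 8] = -36*n - 6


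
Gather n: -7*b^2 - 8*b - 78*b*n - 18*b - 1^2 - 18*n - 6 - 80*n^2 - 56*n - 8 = -7*b^2 - 26*b - 80*n^2 + n*(-78*b - 74) - 15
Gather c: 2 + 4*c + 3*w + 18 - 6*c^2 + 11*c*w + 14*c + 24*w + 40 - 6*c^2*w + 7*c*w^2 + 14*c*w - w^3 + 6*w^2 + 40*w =c^2*(-6*w - 6) + c*(7*w^2 + 25*w + 18) - w^3 + 6*w^2 + 67*w + 60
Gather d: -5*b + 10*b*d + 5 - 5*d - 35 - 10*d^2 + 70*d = -5*b - 10*d^2 + d*(10*b + 65) - 30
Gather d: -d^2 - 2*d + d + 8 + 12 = -d^2 - d + 20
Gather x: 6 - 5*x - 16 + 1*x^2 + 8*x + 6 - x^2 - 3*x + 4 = 0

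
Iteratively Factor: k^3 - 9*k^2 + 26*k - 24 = (k - 4)*(k^2 - 5*k + 6) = (k - 4)*(k - 3)*(k - 2)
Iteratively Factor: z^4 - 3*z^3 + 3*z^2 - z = (z - 1)*(z^3 - 2*z^2 + z) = z*(z - 1)*(z^2 - 2*z + 1) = z*(z - 1)^2*(z - 1)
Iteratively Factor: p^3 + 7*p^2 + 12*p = (p)*(p^2 + 7*p + 12) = p*(p + 4)*(p + 3)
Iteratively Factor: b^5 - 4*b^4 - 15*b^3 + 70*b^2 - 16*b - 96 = (b - 2)*(b^4 - 2*b^3 - 19*b^2 + 32*b + 48) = (b - 2)*(b + 4)*(b^3 - 6*b^2 + 5*b + 12) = (b - 3)*(b - 2)*(b + 4)*(b^2 - 3*b - 4) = (b - 3)*(b - 2)*(b + 1)*(b + 4)*(b - 4)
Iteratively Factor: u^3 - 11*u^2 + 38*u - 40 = (u - 4)*(u^2 - 7*u + 10) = (u - 4)*(u - 2)*(u - 5)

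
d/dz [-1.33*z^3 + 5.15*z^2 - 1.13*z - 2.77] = -3.99*z^2 + 10.3*z - 1.13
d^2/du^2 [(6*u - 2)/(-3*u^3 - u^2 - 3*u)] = 12*(-27*u^5 + 9*u^4 + 16*u^3 + 10*u^2 + 3*u + 3)/(u^3*(27*u^6 + 27*u^5 + 90*u^4 + 55*u^3 + 90*u^2 + 27*u + 27))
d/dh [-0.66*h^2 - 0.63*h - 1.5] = -1.32*h - 0.63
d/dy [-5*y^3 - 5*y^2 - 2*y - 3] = -15*y^2 - 10*y - 2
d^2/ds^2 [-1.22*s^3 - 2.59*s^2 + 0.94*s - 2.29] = -7.32*s - 5.18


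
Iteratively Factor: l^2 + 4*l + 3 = (l + 1)*(l + 3)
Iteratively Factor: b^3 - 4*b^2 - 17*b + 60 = (b + 4)*(b^2 - 8*b + 15) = (b - 5)*(b + 4)*(b - 3)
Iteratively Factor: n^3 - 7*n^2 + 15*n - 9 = (n - 3)*(n^2 - 4*n + 3) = (n - 3)*(n - 1)*(n - 3)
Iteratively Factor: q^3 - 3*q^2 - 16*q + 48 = (q + 4)*(q^2 - 7*q + 12) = (q - 3)*(q + 4)*(q - 4)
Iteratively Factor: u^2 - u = (u)*(u - 1)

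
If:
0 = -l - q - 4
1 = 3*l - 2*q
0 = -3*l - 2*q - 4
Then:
No Solution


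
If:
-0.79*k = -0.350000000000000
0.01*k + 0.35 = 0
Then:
No Solution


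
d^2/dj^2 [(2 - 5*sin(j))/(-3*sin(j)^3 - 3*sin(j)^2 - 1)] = (-180*sin(j)^7 + 27*sin(j)^6 + 423*sin(j)^5 + 321*sin(j)^4 - 162*sin(j)^3 - 312*sin(j)^2 - 59*sin(j) + 12)/(3*sin(j)^3 + 3*sin(j)^2 + 1)^3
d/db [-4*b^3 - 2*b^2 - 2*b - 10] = -12*b^2 - 4*b - 2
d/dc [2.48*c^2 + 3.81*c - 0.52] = 4.96*c + 3.81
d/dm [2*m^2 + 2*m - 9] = 4*m + 2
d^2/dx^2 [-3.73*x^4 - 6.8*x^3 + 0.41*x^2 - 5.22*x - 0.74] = -44.76*x^2 - 40.8*x + 0.82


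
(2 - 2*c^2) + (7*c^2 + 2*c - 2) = 5*c^2 + 2*c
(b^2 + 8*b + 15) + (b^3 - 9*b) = b^3 + b^2 - b + 15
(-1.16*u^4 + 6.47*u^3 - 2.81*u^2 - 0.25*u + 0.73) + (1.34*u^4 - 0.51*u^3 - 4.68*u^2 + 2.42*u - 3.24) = 0.18*u^4 + 5.96*u^3 - 7.49*u^2 + 2.17*u - 2.51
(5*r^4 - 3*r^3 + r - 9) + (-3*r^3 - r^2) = 5*r^4 - 6*r^3 - r^2 + r - 9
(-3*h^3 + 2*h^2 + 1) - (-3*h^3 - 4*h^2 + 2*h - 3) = 6*h^2 - 2*h + 4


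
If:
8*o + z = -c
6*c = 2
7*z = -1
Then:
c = 1/3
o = -1/42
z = -1/7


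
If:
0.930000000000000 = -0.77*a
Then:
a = -1.21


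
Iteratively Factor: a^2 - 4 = (a + 2)*(a - 2)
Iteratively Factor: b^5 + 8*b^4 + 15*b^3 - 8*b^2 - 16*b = (b + 4)*(b^4 + 4*b^3 - b^2 - 4*b) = (b + 1)*(b + 4)*(b^3 + 3*b^2 - 4*b) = (b + 1)*(b + 4)^2*(b^2 - b) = b*(b + 1)*(b + 4)^2*(b - 1)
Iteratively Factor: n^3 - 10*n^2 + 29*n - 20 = (n - 4)*(n^2 - 6*n + 5) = (n - 4)*(n - 1)*(n - 5)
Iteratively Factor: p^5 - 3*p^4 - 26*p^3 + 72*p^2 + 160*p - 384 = (p + 4)*(p^4 - 7*p^3 + 2*p^2 + 64*p - 96) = (p - 4)*(p + 4)*(p^3 - 3*p^2 - 10*p + 24) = (p - 4)*(p + 3)*(p + 4)*(p^2 - 6*p + 8) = (p - 4)^2*(p + 3)*(p + 4)*(p - 2)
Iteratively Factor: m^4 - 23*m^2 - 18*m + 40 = (m - 5)*(m^3 + 5*m^2 + 2*m - 8) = (m - 5)*(m + 2)*(m^2 + 3*m - 4) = (m - 5)*(m + 2)*(m + 4)*(m - 1)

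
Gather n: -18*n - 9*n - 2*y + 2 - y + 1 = -27*n - 3*y + 3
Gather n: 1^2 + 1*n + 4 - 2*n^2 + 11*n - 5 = -2*n^2 + 12*n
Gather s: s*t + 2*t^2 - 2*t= s*t + 2*t^2 - 2*t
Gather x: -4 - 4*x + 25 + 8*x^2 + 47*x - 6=8*x^2 + 43*x + 15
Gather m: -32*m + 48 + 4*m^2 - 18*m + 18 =4*m^2 - 50*m + 66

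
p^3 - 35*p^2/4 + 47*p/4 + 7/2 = (p - 7)*(p - 2)*(p + 1/4)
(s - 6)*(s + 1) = s^2 - 5*s - 6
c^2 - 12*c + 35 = (c - 7)*(c - 5)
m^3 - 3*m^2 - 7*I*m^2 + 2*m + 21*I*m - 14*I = (m - 2)*(m - 1)*(m - 7*I)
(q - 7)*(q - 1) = q^2 - 8*q + 7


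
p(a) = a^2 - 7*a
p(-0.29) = 2.11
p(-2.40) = 22.56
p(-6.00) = 78.00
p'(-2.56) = -12.12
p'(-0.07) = -7.14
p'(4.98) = 2.96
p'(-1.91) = -10.82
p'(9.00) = 11.00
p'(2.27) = -2.46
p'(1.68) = -3.64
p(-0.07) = 0.49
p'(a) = 2*a - 7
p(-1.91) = 17.02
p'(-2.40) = -11.80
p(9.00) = 18.00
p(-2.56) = 24.47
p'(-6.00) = -19.00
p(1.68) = -8.94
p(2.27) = -10.74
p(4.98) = -10.06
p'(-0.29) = -7.58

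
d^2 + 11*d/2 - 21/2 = (d - 3/2)*(d + 7)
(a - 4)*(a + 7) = a^2 + 3*a - 28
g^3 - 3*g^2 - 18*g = g*(g - 6)*(g + 3)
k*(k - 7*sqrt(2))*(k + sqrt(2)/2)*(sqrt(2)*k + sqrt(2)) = sqrt(2)*k^4 - 13*k^3 + sqrt(2)*k^3 - 13*k^2 - 7*sqrt(2)*k^2 - 7*sqrt(2)*k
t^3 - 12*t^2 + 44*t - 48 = (t - 6)*(t - 4)*(t - 2)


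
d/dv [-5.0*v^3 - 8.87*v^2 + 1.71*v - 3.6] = -15.0*v^2 - 17.74*v + 1.71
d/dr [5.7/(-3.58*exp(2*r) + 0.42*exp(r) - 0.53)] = (40.812*exp(r) - 2.394)*exp(r)/(3.58*exp(2*r) - 0.42*exp(r) + 0.53)^2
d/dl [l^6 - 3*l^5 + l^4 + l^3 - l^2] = l*(6*l^4 - 15*l^3 + 4*l^2 + 3*l - 2)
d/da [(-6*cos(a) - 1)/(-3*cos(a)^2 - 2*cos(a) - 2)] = 2*(9*cos(a)^2 + 3*cos(a) - 5)*sin(a)/(-3*sin(a)^2 + 2*cos(a) + 5)^2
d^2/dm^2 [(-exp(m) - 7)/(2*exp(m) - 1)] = (-30*exp(m) - 15)*exp(m)/(8*exp(3*m) - 12*exp(2*m) + 6*exp(m) - 1)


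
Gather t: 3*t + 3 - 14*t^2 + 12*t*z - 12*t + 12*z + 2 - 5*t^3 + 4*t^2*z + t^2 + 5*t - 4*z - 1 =-5*t^3 + t^2*(4*z - 13) + t*(12*z - 4) + 8*z + 4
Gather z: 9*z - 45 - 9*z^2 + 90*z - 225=-9*z^2 + 99*z - 270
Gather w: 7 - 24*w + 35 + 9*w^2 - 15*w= 9*w^2 - 39*w + 42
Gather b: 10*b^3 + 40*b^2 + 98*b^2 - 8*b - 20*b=10*b^3 + 138*b^2 - 28*b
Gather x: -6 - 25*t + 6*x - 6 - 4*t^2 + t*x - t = -4*t^2 - 26*t + x*(t + 6) - 12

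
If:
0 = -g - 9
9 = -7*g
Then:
No Solution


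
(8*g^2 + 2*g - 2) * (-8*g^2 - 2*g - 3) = -64*g^4 - 32*g^3 - 12*g^2 - 2*g + 6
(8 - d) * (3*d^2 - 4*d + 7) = -3*d^3 + 28*d^2 - 39*d + 56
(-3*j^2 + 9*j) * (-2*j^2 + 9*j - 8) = 6*j^4 - 45*j^3 + 105*j^2 - 72*j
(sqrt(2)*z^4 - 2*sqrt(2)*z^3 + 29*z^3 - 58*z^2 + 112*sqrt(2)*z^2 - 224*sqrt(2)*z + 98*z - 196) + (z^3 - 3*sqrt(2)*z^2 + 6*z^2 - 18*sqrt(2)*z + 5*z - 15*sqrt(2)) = sqrt(2)*z^4 - 2*sqrt(2)*z^3 + 30*z^3 - 52*z^2 + 109*sqrt(2)*z^2 - 242*sqrt(2)*z + 103*z - 196 - 15*sqrt(2)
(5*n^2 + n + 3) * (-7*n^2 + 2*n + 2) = -35*n^4 + 3*n^3 - 9*n^2 + 8*n + 6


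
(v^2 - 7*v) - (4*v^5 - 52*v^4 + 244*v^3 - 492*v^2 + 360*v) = -4*v^5 + 52*v^4 - 244*v^3 + 493*v^2 - 367*v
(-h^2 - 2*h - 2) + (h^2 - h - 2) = -3*h - 4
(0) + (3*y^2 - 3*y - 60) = 3*y^2 - 3*y - 60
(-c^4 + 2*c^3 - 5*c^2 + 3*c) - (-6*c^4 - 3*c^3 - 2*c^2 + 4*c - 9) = 5*c^4 + 5*c^3 - 3*c^2 - c + 9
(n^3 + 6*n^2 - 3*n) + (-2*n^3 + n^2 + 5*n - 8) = -n^3 + 7*n^2 + 2*n - 8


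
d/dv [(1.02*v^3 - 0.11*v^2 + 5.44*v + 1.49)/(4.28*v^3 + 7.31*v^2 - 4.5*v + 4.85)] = (1.77635683940025e-15*v^5 + 7.927*v^4 - 55.7464*v^3 - 43.562*v^2 - 22.8508*v + 33.089)/(18.3184*v^6 + 62.5736*v^5 + 14.9161*v^4 - 24.274*v^3 + 91.157*v^2 - 43.65*v + 23.5225)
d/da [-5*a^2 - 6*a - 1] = -10*a - 6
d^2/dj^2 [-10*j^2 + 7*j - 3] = -20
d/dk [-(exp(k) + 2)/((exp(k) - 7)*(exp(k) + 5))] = (exp(2*k) + 4*exp(k) + 31)*exp(k)/(exp(4*k) - 4*exp(3*k) - 66*exp(2*k) + 140*exp(k) + 1225)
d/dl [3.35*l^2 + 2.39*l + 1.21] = 6.7*l + 2.39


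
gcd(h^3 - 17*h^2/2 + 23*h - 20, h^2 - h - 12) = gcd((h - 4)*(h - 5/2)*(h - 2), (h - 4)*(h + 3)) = h - 4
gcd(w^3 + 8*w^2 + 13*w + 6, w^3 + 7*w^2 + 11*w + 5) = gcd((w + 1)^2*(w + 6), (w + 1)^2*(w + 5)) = w^2 + 2*w + 1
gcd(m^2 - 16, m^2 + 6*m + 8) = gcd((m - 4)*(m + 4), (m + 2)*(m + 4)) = m + 4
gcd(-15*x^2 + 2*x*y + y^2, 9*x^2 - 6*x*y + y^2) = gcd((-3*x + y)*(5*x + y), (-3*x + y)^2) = 3*x - y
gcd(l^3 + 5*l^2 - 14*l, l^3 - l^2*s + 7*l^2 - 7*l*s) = l^2 + 7*l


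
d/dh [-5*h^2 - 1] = -10*h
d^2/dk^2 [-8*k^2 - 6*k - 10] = -16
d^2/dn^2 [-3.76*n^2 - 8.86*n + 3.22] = -7.52000000000000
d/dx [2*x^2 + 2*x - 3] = 4*x + 2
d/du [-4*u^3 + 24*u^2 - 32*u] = -12*u^2 + 48*u - 32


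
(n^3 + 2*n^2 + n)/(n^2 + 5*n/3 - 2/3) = 3*n*(n^2 + 2*n + 1)/(3*n^2 + 5*n - 2)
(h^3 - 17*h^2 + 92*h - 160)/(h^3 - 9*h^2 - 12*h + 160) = (h - 4)/(h + 4)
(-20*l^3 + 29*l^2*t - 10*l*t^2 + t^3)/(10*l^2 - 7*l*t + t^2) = (4*l^2 - 5*l*t + t^2)/(-2*l + t)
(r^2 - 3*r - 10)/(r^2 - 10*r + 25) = (r + 2)/(r - 5)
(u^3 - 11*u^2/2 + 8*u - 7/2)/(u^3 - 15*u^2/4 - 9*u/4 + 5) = 2*(2*u^2 - 9*u + 7)/(4*u^2 - 11*u - 20)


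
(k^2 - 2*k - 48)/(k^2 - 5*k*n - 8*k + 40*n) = (k + 6)/(k - 5*n)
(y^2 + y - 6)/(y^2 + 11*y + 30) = (y^2 + y - 6)/(y^2 + 11*y + 30)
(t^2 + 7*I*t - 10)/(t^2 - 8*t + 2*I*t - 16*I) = (t + 5*I)/(t - 8)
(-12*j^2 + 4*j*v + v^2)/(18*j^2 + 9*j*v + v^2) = (-2*j + v)/(3*j + v)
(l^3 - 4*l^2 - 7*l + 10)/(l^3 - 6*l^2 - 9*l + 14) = (l - 5)/(l - 7)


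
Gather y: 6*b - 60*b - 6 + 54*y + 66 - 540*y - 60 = -54*b - 486*y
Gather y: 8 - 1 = 7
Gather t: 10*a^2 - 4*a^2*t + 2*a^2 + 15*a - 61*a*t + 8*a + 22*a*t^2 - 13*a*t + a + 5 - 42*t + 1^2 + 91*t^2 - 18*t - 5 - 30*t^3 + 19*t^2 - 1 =12*a^2 + 24*a - 30*t^3 + t^2*(22*a + 110) + t*(-4*a^2 - 74*a - 60)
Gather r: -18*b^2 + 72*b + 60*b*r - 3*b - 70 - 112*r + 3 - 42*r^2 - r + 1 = -18*b^2 + 69*b - 42*r^2 + r*(60*b - 113) - 66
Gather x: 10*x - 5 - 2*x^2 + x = -2*x^2 + 11*x - 5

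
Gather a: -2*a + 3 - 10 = -2*a - 7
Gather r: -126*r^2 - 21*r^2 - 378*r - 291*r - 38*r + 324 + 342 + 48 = -147*r^2 - 707*r + 714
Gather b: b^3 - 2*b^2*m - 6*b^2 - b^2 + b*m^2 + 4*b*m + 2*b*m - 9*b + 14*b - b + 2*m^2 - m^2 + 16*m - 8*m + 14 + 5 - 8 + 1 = b^3 + b^2*(-2*m - 7) + b*(m^2 + 6*m + 4) + m^2 + 8*m + 12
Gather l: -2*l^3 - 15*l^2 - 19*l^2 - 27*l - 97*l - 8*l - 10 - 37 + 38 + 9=-2*l^3 - 34*l^2 - 132*l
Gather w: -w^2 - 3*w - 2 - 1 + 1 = -w^2 - 3*w - 2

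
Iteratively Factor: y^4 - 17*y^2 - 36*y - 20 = (y + 2)*(y^3 - 2*y^2 - 13*y - 10) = (y + 2)^2*(y^2 - 4*y - 5) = (y - 5)*(y + 2)^2*(y + 1)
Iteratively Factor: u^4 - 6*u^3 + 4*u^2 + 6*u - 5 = (u - 1)*(u^3 - 5*u^2 - u + 5) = (u - 5)*(u - 1)*(u^2 - 1) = (u - 5)*(u - 1)*(u + 1)*(u - 1)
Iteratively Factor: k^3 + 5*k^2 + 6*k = (k)*(k^2 + 5*k + 6) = k*(k + 2)*(k + 3)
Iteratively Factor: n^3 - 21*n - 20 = (n - 5)*(n^2 + 5*n + 4) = (n - 5)*(n + 4)*(n + 1)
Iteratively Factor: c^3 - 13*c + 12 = (c + 4)*(c^2 - 4*c + 3) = (c - 3)*(c + 4)*(c - 1)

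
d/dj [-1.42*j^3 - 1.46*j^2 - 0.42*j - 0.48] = -4.26*j^2 - 2.92*j - 0.42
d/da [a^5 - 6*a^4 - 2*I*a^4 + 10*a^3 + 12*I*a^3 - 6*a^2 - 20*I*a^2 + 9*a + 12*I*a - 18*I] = 5*a^4 + a^3*(-24 - 8*I) + a^2*(30 + 36*I) + a*(-12 - 40*I) + 9 + 12*I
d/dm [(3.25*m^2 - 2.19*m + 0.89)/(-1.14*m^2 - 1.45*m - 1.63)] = (-7.2091*m^2 - 8.5658*m + 4.8602)/(1.2996*m^4 + 3.306*m^3 + 5.8189*m^2 + 4.727*m + 2.6569)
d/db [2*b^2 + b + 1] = 4*b + 1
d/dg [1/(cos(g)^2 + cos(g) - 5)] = (2*cos(g) + 1)*sin(g)/(cos(g)^2 + cos(g) - 5)^2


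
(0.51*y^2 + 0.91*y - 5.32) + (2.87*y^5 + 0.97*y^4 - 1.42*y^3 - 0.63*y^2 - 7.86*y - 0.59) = 2.87*y^5 + 0.97*y^4 - 1.42*y^3 - 0.12*y^2 - 6.95*y - 5.91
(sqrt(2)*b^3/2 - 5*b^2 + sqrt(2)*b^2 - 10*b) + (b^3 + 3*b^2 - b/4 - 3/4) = sqrt(2)*b^3/2 + b^3 - 2*b^2 + sqrt(2)*b^2 - 41*b/4 - 3/4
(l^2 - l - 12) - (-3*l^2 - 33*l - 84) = 4*l^2 + 32*l + 72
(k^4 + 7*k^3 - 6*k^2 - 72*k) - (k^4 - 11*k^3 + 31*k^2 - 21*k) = 18*k^3 - 37*k^2 - 51*k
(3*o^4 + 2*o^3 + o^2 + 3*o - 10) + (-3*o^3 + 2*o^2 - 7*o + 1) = 3*o^4 - o^3 + 3*o^2 - 4*o - 9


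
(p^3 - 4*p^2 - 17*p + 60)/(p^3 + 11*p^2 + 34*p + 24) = (p^2 - 8*p + 15)/(p^2 + 7*p + 6)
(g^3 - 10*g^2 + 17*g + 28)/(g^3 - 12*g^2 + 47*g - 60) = (g^2 - 6*g - 7)/(g^2 - 8*g + 15)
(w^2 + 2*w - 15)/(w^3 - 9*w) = (w + 5)/(w*(w + 3))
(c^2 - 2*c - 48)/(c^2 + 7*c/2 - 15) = 2*(c - 8)/(2*c - 5)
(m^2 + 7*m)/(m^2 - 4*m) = (m + 7)/(m - 4)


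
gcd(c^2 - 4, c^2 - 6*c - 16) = c + 2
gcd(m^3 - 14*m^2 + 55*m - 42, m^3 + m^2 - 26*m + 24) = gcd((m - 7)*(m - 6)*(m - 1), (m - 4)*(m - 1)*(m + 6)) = m - 1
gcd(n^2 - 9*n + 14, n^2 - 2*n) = n - 2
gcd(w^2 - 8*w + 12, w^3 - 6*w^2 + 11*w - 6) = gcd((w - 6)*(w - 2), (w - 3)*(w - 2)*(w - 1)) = w - 2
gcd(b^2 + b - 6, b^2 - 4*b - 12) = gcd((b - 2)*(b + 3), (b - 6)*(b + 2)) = 1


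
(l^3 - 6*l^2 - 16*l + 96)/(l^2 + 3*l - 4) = (l^2 - 10*l + 24)/(l - 1)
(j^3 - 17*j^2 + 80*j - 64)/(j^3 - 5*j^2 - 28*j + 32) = (j - 8)/(j + 4)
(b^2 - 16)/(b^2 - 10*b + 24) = (b + 4)/(b - 6)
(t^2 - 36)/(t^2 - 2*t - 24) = (t + 6)/(t + 4)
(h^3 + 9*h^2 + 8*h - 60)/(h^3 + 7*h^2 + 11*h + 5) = (h^2 + 4*h - 12)/(h^2 + 2*h + 1)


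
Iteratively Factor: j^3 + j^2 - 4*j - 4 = (j + 2)*(j^2 - j - 2) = (j - 2)*(j + 2)*(j + 1)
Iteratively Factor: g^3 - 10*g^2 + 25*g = (g)*(g^2 - 10*g + 25) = g*(g - 5)*(g - 5)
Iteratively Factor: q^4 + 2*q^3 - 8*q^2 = (q)*(q^3 + 2*q^2 - 8*q) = q^2*(q^2 + 2*q - 8) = q^2*(q - 2)*(q + 4)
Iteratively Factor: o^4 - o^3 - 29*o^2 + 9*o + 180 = (o - 3)*(o^3 + 2*o^2 - 23*o - 60) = (o - 3)*(o + 4)*(o^2 - 2*o - 15) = (o - 5)*(o - 3)*(o + 4)*(o + 3)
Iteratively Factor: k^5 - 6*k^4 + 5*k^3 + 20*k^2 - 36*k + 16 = (k + 2)*(k^4 - 8*k^3 + 21*k^2 - 22*k + 8) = (k - 2)*(k + 2)*(k^3 - 6*k^2 + 9*k - 4) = (k - 2)*(k - 1)*(k + 2)*(k^2 - 5*k + 4) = (k - 2)*(k - 1)^2*(k + 2)*(k - 4)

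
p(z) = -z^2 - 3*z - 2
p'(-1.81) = 0.62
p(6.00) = -56.00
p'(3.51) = -10.02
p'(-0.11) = -2.78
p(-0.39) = -0.98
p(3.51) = -24.85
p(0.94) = -5.70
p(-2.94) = -1.82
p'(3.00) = -9.00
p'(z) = -2*z - 3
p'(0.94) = -4.88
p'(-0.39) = -2.22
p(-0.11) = -1.68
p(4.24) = -32.70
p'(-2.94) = 2.88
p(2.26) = -13.89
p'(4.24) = -11.48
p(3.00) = -20.00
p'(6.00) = -15.00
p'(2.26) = -7.52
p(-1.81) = 0.15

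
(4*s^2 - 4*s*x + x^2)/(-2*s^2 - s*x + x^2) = (-2*s + x)/(s + x)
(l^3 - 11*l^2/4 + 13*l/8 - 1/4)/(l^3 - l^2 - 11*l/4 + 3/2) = (4*l - 1)/(2*(2*l + 3))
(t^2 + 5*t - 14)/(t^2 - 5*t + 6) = (t + 7)/(t - 3)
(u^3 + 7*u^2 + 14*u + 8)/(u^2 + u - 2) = (u^2 + 5*u + 4)/(u - 1)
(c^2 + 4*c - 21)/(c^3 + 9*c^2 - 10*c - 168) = (c - 3)/(c^2 + 2*c - 24)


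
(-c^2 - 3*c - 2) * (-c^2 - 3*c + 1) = c^4 + 6*c^3 + 10*c^2 + 3*c - 2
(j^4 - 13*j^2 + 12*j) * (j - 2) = j^5 - 2*j^4 - 13*j^3 + 38*j^2 - 24*j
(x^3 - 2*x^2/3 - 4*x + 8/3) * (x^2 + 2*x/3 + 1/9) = x^5 - 13*x^3/3 - 2*x^2/27 + 4*x/3 + 8/27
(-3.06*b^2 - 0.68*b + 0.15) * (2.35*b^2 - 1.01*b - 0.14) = -7.191*b^4 + 1.4926*b^3 + 1.4677*b^2 - 0.0563*b - 0.021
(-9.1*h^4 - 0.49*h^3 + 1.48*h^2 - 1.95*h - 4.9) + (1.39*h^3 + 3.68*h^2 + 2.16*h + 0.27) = -9.1*h^4 + 0.9*h^3 + 5.16*h^2 + 0.21*h - 4.63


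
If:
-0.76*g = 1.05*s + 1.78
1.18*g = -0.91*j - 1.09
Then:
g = -1.38157894736842*s - 2.34210526315789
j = 1.7914979757085*s + 1.83921341816079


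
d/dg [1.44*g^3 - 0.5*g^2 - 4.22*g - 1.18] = 4.32*g^2 - 1.0*g - 4.22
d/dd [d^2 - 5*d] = 2*d - 5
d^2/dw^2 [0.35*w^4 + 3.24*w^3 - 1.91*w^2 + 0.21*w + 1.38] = 4.2*w^2 + 19.44*w - 3.82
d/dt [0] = 0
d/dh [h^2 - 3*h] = 2*h - 3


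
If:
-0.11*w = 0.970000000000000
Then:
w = -8.82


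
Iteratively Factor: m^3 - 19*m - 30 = (m - 5)*(m^2 + 5*m + 6) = (m - 5)*(m + 3)*(m + 2)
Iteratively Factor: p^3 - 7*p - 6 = (p - 3)*(p^2 + 3*p + 2) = (p - 3)*(p + 2)*(p + 1)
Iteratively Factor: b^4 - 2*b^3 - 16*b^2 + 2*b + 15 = (b - 5)*(b^3 + 3*b^2 - b - 3) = (b - 5)*(b + 1)*(b^2 + 2*b - 3) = (b - 5)*(b + 1)*(b + 3)*(b - 1)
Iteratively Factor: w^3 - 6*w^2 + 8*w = (w - 4)*(w^2 - 2*w) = (w - 4)*(w - 2)*(w)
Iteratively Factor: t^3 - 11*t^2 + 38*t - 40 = (t - 5)*(t^2 - 6*t + 8) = (t - 5)*(t - 4)*(t - 2)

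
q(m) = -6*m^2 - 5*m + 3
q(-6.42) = -212.20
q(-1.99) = -10.81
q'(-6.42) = 72.04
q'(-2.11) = 20.32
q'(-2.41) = 23.92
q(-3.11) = -39.48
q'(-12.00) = 139.00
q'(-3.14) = 32.68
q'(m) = -12*m - 5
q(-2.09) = -12.76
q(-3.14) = -40.46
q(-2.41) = -19.80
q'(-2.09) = 20.08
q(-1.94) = -9.88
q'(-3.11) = 32.32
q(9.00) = -528.00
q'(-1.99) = 18.88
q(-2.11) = -13.16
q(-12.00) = -801.00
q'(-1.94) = 18.28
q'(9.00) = -113.00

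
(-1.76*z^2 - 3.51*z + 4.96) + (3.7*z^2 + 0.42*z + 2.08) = 1.94*z^2 - 3.09*z + 7.04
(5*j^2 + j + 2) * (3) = 15*j^2 + 3*j + 6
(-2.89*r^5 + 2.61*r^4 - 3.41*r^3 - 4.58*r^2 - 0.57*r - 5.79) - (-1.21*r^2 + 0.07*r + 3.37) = -2.89*r^5 + 2.61*r^4 - 3.41*r^3 - 3.37*r^2 - 0.64*r - 9.16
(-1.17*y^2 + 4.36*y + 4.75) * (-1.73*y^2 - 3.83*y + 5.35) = 2.0241*y^4 - 3.0617*y^3 - 31.1758*y^2 + 5.1335*y + 25.4125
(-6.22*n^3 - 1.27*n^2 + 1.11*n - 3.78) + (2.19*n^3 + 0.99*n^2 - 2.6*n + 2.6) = -4.03*n^3 - 0.28*n^2 - 1.49*n - 1.18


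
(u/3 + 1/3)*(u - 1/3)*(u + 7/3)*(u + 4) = u^4/3 + 7*u^3/3 + 119*u^2/27 + 37*u/27 - 28/27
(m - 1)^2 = m^2 - 2*m + 1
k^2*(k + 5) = k^3 + 5*k^2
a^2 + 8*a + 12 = (a + 2)*(a + 6)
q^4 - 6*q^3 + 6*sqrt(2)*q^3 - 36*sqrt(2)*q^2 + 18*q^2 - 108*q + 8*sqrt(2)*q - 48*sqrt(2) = (q - 6)*(q + sqrt(2))^2*(q + 4*sqrt(2))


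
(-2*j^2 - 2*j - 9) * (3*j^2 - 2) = -6*j^4 - 6*j^3 - 23*j^2 + 4*j + 18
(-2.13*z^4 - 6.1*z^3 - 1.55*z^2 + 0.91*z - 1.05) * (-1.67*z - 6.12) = 3.5571*z^5 + 23.2226*z^4 + 39.9205*z^3 + 7.9663*z^2 - 3.8157*z + 6.426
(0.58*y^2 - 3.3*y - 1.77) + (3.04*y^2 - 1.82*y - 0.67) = 3.62*y^2 - 5.12*y - 2.44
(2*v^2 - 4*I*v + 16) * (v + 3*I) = 2*v^3 + 2*I*v^2 + 28*v + 48*I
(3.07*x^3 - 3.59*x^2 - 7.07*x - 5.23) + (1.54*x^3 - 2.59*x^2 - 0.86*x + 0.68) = 4.61*x^3 - 6.18*x^2 - 7.93*x - 4.55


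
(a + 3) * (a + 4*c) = a^2 + 4*a*c + 3*a + 12*c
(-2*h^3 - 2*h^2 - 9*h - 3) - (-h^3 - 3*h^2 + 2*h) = -h^3 + h^2 - 11*h - 3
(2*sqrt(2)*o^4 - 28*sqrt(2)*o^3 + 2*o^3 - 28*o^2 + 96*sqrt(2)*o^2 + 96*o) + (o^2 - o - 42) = 2*sqrt(2)*o^4 - 28*sqrt(2)*o^3 + 2*o^3 - 27*o^2 + 96*sqrt(2)*o^2 + 95*o - 42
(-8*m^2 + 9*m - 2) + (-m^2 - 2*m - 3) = -9*m^2 + 7*m - 5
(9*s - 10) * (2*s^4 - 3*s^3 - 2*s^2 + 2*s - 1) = 18*s^5 - 47*s^4 + 12*s^3 + 38*s^2 - 29*s + 10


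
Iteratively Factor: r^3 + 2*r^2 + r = (r + 1)*(r^2 + r) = (r + 1)^2*(r)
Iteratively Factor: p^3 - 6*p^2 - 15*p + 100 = (p - 5)*(p^2 - p - 20) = (p - 5)^2*(p + 4)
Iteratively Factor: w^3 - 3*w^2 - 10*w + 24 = (w + 3)*(w^2 - 6*w + 8) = (w - 4)*(w + 3)*(w - 2)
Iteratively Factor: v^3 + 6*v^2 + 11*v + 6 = (v + 3)*(v^2 + 3*v + 2) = (v + 1)*(v + 3)*(v + 2)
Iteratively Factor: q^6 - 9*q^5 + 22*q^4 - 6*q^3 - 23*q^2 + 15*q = (q - 1)*(q^5 - 8*q^4 + 14*q^3 + 8*q^2 - 15*q) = (q - 1)*(q + 1)*(q^4 - 9*q^3 + 23*q^2 - 15*q) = (q - 5)*(q - 1)*(q + 1)*(q^3 - 4*q^2 + 3*q) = q*(q - 5)*(q - 1)*(q + 1)*(q^2 - 4*q + 3) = q*(q - 5)*(q - 3)*(q - 1)*(q + 1)*(q - 1)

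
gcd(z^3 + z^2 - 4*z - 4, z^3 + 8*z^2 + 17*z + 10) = z^2 + 3*z + 2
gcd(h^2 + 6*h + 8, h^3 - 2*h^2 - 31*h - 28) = h + 4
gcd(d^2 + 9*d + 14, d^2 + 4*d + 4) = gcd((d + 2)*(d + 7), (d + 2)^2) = d + 2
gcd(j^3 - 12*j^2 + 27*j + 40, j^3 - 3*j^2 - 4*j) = j + 1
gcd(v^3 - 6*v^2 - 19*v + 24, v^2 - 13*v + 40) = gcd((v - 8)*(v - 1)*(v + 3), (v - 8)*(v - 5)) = v - 8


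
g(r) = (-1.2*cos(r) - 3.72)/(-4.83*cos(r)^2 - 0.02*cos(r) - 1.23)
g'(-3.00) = 0.13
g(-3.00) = 0.43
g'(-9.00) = 0.44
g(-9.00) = 0.50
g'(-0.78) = -1.40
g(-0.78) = 1.24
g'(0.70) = 1.15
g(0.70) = 1.14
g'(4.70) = 1.22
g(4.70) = 3.01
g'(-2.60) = 0.64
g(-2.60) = 0.57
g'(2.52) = -0.80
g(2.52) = 0.62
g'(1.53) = 0.05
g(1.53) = 3.04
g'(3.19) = 0.04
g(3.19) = 0.42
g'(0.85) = 1.67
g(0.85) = 1.35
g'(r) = (-9.66*sin(r)*cos(r) - 0.02*sin(r))*(-1.2*cos(r) - 3.72)/(-4.83*cos(r)^2 - 0.02*cos(r) - 1.23)^2 + 1.2*sin(r)/(-4.83*cos(r)^2 - 0.02*cos(r) - 1.23) = (5.796*cos(r)^2 + 35.9352*cos(r) - 1.4016)*sin(r)/(23.3289*cos(r)^4 + 0.1932*cos(r)^3 + 11.8822*cos(r)^2 + 0.0492*cos(r) + 1.5129)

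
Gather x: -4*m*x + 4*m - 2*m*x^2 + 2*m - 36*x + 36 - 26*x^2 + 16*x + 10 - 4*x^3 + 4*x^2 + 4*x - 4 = 6*m - 4*x^3 + x^2*(-2*m - 22) + x*(-4*m - 16) + 42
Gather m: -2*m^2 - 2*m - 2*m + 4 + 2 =-2*m^2 - 4*m + 6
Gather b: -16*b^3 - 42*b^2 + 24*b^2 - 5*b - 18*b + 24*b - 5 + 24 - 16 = -16*b^3 - 18*b^2 + b + 3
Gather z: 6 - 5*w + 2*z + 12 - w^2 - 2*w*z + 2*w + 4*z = -w^2 - 3*w + z*(6 - 2*w) + 18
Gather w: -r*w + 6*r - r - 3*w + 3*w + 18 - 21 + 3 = -r*w + 5*r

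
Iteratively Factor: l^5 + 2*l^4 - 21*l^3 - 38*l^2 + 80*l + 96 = (l + 1)*(l^4 + l^3 - 22*l^2 - 16*l + 96) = (l + 1)*(l + 4)*(l^3 - 3*l^2 - 10*l + 24) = (l + 1)*(l + 3)*(l + 4)*(l^2 - 6*l + 8) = (l - 4)*(l + 1)*(l + 3)*(l + 4)*(l - 2)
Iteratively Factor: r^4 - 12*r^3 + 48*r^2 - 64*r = (r - 4)*(r^3 - 8*r^2 + 16*r) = r*(r - 4)*(r^2 - 8*r + 16) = r*(r - 4)^2*(r - 4)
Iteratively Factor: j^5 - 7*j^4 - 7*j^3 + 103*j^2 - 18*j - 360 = (j - 5)*(j^4 - 2*j^3 - 17*j^2 + 18*j + 72) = (j - 5)*(j + 2)*(j^3 - 4*j^2 - 9*j + 36) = (j - 5)*(j + 2)*(j + 3)*(j^2 - 7*j + 12) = (j - 5)*(j - 3)*(j + 2)*(j + 3)*(j - 4)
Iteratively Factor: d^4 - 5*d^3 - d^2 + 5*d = (d - 1)*(d^3 - 4*d^2 - 5*d) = (d - 5)*(d - 1)*(d^2 + d) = d*(d - 5)*(d - 1)*(d + 1)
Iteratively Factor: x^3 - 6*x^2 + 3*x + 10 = (x - 2)*(x^2 - 4*x - 5) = (x - 2)*(x + 1)*(x - 5)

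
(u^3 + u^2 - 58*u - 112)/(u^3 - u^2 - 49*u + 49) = (u^2 - 6*u - 16)/(u^2 - 8*u + 7)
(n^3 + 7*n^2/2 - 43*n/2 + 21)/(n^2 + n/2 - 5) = (2*n^2 + 11*n - 21)/(2*n + 5)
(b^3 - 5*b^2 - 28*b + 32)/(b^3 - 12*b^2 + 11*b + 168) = (b^2 + 3*b - 4)/(b^2 - 4*b - 21)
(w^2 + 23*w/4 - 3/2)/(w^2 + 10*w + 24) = (w - 1/4)/(w + 4)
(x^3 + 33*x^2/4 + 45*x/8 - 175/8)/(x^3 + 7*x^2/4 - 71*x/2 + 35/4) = (8*x^2 + 10*x - 25)/(2*(4*x^2 - 21*x + 5))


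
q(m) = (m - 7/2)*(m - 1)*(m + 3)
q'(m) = (m - 7/2)*(m - 1) + (m - 7/2)*(m + 3) + (m - 1)*(m + 3)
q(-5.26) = -123.93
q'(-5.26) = 88.78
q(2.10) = -7.85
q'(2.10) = -3.07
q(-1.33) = 18.79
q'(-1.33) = -0.70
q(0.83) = 1.74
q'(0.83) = -10.42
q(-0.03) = 10.80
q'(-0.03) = -9.91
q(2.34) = -8.30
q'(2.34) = -0.59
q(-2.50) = 10.50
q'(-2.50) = 16.25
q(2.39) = -8.32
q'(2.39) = -0.03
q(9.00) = 528.00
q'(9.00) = 206.00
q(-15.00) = -3552.00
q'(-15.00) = 710.00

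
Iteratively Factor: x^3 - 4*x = (x - 2)*(x^2 + 2*x) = (x - 2)*(x + 2)*(x)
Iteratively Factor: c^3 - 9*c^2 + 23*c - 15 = (c - 5)*(c^2 - 4*c + 3) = (c - 5)*(c - 1)*(c - 3)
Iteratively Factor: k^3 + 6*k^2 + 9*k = (k + 3)*(k^2 + 3*k) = (k + 3)^2*(k)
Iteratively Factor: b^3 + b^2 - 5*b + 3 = (b - 1)*(b^2 + 2*b - 3) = (b - 1)^2*(b + 3)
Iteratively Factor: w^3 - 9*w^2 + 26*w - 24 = (w - 4)*(w^2 - 5*w + 6) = (w - 4)*(w - 2)*(w - 3)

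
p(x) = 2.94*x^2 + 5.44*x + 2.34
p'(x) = 5.88*x + 5.44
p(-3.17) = 14.64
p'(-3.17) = -13.20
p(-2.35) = 5.79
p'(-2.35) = -8.38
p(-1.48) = 0.73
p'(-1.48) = -3.26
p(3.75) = 64.08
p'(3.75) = 27.49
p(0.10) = 2.91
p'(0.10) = 6.03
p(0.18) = 3.41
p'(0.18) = 6.50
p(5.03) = 104.09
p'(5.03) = 35.02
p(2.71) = 38.67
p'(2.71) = 21.37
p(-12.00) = 360.42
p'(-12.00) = -65.12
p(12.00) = 490.98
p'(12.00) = 76.00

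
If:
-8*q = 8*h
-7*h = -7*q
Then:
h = 0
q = 0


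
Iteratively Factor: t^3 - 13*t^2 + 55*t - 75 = (t - 3)*(t^2 - 10*t + 25) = (t - 5)*(t - 3)*(t - 5)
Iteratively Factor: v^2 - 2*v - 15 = (v + 3)*(v - 5)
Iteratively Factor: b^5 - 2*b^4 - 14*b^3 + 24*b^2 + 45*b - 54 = (b + 2)*(b^4 - 4*b^3 - 6*b^2 + 36*b - 27) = (b - 3)*(b + 2)*(b^3 - b^2 - 9*b + 9) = (b - 3)*(b + 2)*(b + 3)*(b^2 - 4*b + 3) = (b - 3)*(b - 1)*(b + 2)*(b + 3)*(b - 3)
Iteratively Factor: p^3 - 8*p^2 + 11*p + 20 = (p + 1)*(p^2 - 9*p + 20) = (p - 4)*(p + 1)*(p - 5)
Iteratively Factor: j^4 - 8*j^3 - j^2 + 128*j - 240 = (j - 5)*(j^3 - 3*j^2 - 16*j + 48) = (j - 5)*(j - 3)*(j^2 - 16) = (j - 5)*(j - 4)*(j - 3)*(j + 4)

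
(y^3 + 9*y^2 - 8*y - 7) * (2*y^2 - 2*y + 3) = 2*y^5 + 16*y^4 - 31*y^3 + 29*y^2 - 10*y - 21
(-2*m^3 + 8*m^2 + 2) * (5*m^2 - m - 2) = -10*m^5 + 42*m^4 - 4*m^3 - 6*m^2 - 2*m - 4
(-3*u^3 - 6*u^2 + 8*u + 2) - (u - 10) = -3*u^3 - 6*u^2 + 7*u + 12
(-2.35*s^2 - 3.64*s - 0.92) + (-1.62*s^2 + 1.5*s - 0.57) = -3.97*s^2 - 2.14*s - 1.49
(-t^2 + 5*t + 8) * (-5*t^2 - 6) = 5*t^4 - 25*t^3 - 34*t^2 - 30*t - 48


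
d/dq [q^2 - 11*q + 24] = 2*q - 11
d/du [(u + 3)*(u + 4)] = 2*u + 7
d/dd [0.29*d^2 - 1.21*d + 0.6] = 0.58*d - 1.21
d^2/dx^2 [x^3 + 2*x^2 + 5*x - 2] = 6*x + 4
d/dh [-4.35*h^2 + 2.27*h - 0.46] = 2.27 - 8.7*h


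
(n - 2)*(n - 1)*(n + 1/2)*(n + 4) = n^4 + 3*n^3/2 - 19*n^2/2 + 3*n + 4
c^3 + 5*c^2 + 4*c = c*(c + 1)*(c + 4)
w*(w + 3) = w^2 + 3*w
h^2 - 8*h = h*(h - 8)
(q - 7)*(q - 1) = q^2 - 8*q + 7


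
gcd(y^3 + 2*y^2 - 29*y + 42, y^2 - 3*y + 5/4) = 1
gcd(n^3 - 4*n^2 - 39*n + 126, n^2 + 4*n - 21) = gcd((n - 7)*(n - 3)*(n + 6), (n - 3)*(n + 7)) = n - 3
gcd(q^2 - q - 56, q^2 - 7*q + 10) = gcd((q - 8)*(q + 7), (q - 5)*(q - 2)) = 1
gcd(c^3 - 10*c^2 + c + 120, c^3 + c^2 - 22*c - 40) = c - 5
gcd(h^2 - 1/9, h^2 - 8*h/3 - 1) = h + 1/3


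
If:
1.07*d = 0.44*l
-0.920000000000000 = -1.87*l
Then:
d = 0.20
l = 0.49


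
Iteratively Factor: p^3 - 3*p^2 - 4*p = (p + 1)*(p^2 - 4*p) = p*(p + 1)*(p - 4)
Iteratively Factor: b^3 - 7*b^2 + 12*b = (b - 3)*(b^2 - 4*b) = b*(b - 3)*(b - 4)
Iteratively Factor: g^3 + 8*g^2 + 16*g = (g + 4)*(g^2 + 4*g) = g*(g + 4)*(g + 4)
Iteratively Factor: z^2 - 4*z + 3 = (z - 1)*(z - 3)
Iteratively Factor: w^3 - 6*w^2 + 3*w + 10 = (w + 1)*(w^2 - 7*w + 10) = (w - 5)*(w + 1)*(w - 2)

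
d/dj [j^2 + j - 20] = 2*j + 1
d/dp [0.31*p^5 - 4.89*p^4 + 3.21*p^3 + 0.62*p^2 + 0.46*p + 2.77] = 1.55*p^4 - 19.56*p^3 + 9.63*p^2 + 1.24*p + 0.46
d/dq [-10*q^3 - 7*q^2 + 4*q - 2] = -30*q^2 - 14*q + 4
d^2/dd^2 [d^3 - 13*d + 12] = 6*d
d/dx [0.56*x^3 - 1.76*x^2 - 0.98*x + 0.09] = 1.68*x^2 - 3.52*x - 0.98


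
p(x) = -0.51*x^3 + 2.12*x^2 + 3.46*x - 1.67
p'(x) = -1.53*x^2 + 4.24*x + 3.46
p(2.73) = 13.20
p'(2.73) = 3.63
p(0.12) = -1.23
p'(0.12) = 3.95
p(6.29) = -22.95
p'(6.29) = -30.40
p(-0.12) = -2.05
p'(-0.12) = 2.93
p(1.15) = 4.34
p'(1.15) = 6.31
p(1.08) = 3.90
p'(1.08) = 6.25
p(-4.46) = 70.31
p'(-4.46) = -45.88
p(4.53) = 10.10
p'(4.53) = -8.73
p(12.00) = -536.15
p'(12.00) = -165.98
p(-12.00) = 1143.37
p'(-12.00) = -267.74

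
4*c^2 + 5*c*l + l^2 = (c + l)*(4*c + l)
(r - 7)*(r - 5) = r^2 - 12*r + 35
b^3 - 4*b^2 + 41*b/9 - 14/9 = (b - 7/3)*(b - 1)*(b - 2/3)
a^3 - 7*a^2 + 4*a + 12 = (a - 6)*(a - 2)*(a + 1)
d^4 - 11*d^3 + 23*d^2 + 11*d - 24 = (d - 8)*(d - 3)*(d - 1)*(d + 1)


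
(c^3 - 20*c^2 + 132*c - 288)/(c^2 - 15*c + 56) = (c^2 - 12*c + 36)/(c - 7)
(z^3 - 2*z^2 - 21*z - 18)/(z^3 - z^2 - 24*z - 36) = (z + 1)/(z + 2)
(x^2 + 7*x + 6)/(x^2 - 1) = (x + 6)/(x - 1)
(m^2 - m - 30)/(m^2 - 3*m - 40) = (m - 6)/(m - 8)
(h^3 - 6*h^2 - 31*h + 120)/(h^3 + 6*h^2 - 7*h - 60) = (h - 8)/(h + 4)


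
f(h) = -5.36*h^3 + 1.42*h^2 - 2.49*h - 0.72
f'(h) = -16.08*h^2 + 2.84*h - 2.49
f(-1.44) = 21.81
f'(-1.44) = -39.92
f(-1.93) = 47.91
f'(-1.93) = -67.87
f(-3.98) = 369.60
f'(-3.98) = -268.51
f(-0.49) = 1.47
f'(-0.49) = -7.74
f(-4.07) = 394.30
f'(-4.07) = -280.41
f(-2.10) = 60.41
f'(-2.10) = -79.37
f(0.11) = -0.98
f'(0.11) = -2.37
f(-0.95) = 7.52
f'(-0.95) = -19.70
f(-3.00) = 164.25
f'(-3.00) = -155.73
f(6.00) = -1122.30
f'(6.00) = -564.33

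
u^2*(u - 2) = u^3 - 2*u^2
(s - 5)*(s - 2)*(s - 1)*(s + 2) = s^4 - 6*s^3 + s^2 + 24*s - 20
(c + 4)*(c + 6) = c^2 + 10*c + 24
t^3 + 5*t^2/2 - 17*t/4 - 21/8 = (t - 3/2)*(t + 1/2)*(t + 7/2)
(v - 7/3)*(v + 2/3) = v^2 - 5*v/3 - 14/9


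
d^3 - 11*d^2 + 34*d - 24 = (d - 6)*(d - 4)*(d - 1)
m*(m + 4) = m^2 + 4*m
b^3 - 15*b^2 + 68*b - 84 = (b - 7)*(b - 6)*(b - 2)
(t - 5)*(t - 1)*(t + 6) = t^3 - 31*t + 30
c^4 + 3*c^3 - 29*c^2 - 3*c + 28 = (c - 4)*(c - 1)*(c + 1)*(c + 7)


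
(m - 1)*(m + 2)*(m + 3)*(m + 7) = m^4 + 11*m^3 + 29*m^2 + m - 42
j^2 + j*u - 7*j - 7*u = (j - 7)*(j + u)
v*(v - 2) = v^2 - 2*v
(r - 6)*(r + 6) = r^2 - 36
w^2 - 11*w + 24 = (w - 8)*(w - 3)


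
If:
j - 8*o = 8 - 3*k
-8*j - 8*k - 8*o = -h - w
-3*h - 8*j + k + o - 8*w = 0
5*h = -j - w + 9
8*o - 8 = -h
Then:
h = 9648/5557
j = -37067/5557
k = 38777/5557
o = 4351/5557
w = 38840/5557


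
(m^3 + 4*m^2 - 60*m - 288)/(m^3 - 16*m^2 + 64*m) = (m^2 + 12*m + 36)/(m*(m - 8))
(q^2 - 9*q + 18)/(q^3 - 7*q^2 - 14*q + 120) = (q - 3)/(q^2 - q - 20)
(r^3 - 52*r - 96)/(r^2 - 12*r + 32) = (r^2 + 8*r + 12)/(r - 4)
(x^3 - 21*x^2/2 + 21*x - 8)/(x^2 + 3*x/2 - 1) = (x^2 - 10*x + 16)/(x + 2)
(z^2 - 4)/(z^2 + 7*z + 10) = (z - 2)/(z + 5)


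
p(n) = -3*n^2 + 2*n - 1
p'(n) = 2 - 6*n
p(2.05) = -9.51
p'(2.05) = -10.30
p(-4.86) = -81.58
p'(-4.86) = 31.16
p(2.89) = -20.28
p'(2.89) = -15.34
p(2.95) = -21.21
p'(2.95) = -15.70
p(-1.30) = -8.67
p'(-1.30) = 9.80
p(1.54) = -5.03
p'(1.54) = -7.24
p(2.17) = -10.79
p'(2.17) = -11.02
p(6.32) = -108.19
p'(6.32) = -35.92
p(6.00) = -97.00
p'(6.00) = -34.00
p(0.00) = -1.00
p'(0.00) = 2.00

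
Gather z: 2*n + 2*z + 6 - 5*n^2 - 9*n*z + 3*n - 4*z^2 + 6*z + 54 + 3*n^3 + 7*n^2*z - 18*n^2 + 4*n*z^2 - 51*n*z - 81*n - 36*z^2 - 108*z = 3*n^3 - 23*n^2 - 76*n + z^2*(4*n - 40) + z*(7*n^2 - 60*n - 100) + 60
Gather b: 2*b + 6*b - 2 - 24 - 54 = 8*b - 80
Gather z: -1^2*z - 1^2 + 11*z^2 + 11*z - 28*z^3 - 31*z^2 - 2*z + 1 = -28*z^3 - 20*z^2 + 8*z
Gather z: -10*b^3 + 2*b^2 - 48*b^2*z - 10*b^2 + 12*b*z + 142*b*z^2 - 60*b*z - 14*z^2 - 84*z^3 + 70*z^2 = -10*b^3 - 8*b^2 - 84*z^3 + z^2*(142*b + 56) + z*(-48*b^2 - 48*b)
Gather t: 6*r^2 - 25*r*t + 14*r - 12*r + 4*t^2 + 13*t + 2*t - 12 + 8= 6*r^2 + 2*r + 4*t^2 + t*(15 - 25*r) - 4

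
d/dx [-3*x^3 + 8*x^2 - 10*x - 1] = -9*x^2 + 16*x - 10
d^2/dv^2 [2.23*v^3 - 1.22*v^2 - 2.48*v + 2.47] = 13.38*v - 2.44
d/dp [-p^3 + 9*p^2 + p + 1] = -3*p^2 + 18*p + 1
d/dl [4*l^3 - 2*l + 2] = 12*l^2 - 2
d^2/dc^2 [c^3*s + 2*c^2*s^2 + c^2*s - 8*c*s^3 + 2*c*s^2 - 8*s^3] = 2*s*(3*c + 2*s + 1)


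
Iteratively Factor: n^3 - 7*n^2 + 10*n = (n - 5)*(n^2 - 2*n) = n*(n - 5)*(n - 2)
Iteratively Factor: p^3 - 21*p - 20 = (p + 1)*(p^2 - p - 20) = (p + 1)*(p + 4)*(p - 5)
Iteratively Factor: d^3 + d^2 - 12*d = (d + 4)*(d^2 - 3*d) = (d - 3)*(d + 4)*(d)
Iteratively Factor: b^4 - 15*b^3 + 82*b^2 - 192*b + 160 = (b - 5)*(b^3 - 10*b^2 + 32*b - 32) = (b - 5)*(b - 4)*(b^2 - 6*b + 8) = (b - 5)*(b - 4)*(b - 2)*(b - 4)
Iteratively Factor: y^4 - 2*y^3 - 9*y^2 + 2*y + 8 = (y + 2)*(y^3 - 4*y^2 - y + 4) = (y - 4)*(y + 2)*(y^2 - 1) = (y - 4)*(y - 1)*(y + 2)*(y + 1)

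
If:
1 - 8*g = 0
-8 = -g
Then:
No Solution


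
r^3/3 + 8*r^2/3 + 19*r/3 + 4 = (r/3 + 1)*(r + 1)*(r + 4)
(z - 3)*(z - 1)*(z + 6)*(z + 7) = z^4 + 9*z^3 - 7*z^2 - 129*z + 126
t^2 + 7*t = t*(t + 7)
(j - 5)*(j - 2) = j^2 - 7*j + 10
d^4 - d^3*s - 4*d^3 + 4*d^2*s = d^2*(d - 4)*(d - s)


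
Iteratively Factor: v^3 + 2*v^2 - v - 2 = (v - 1)*(v^2 + 3*v + 2) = (v - 1)*(v + 2)*(v + 1)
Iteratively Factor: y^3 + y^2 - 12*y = (y + 4)*(y^2 - 3*y) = (y - 3)*(y + 4)*(y)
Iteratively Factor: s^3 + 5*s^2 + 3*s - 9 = (s + 3)*(s^2 + 2*s - 3) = (s + 3)^2*(s - 1)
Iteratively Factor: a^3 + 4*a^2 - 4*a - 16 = (a - 2)*(a^2 + 6*a + 8) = (a - 2)*(a + 2)*(a + 4)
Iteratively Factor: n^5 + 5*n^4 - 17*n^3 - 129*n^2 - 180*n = (n + 3)*(n^4 + 2*n^3 - 23*n^2 - 60*n) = (n + 3)*(n + 4)*(n^3 - 2*n^2 - 15*n) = (n + 3)^2*(n + 4)*(n^2 - 5*n) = n*(n + 3)^2*(n + 4)*(n - 5)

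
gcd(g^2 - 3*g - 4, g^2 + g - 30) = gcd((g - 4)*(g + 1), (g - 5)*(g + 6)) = 1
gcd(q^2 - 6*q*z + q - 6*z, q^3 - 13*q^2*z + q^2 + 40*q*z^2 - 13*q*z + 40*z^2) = q + 1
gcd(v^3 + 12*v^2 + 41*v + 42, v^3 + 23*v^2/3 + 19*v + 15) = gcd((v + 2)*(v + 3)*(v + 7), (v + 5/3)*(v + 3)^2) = v + 3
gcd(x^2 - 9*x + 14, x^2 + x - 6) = x - 2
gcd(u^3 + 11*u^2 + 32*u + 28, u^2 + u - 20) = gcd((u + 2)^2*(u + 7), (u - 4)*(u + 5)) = 1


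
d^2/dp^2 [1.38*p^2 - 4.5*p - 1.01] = 2.76000000000000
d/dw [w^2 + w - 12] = 2*w + 1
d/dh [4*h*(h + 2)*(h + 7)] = 12*h^2 + 72*h + 56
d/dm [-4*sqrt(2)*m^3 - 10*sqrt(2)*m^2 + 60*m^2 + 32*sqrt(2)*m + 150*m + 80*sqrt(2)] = -12*sqrt(2)*m^2 - 20*sqrt(2)*m + 120*m + 32*sqrt(2) + 150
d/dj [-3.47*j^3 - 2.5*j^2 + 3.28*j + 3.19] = -10.41*j^2 - 5.0*j + 3.28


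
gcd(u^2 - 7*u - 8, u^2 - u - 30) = 1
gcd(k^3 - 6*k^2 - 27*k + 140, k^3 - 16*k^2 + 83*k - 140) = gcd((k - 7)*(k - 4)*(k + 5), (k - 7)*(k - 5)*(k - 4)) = k^2 - 11*k + 28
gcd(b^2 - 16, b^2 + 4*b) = b + 4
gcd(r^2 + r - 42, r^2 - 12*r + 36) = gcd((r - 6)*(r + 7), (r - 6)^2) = r - 6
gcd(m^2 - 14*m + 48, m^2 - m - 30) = m - 6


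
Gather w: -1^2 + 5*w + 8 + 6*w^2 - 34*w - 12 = 6*w^2 - 29*w - 5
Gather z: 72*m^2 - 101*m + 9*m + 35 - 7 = 72*m^2 - 92*m + 28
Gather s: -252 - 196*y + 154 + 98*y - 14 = -98*y - 112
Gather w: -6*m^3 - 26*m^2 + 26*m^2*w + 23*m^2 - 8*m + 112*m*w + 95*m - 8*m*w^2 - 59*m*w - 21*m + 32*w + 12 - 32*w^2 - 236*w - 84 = -6*m^3 - 3*m^2 + 66*m + w^2*(-8*m - 32) + w*(26*m^2 + 53*m - 204) - 72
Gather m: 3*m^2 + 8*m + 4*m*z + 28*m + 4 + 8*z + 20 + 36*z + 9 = 3*m^2 + m*(4*z + 36) + 44*z + 33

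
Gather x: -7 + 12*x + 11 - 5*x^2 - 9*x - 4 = -5*x^2 + 3*x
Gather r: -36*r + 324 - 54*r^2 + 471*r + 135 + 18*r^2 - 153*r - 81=-36*r^2 + 282*r + 378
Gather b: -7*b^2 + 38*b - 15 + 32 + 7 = -7*b^2 + 38*b + 24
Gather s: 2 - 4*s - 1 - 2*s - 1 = -6*s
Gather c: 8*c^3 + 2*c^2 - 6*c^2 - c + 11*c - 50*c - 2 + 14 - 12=8*c^3 - 4*c^2 - 40*c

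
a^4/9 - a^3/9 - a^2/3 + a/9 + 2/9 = (a/3 + 1/3)^2*(a - 2)*(a - 1)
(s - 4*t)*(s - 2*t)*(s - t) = s^3 - 7*s^2*t + 14*s*t^2 - 8*t^3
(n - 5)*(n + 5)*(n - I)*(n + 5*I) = n^4 + 4*I*n^3 - 20*n^2 - 100*I*n - 125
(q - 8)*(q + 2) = q^2 - 6*q - 16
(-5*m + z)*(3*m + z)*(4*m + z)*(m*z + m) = -60*m^4*z - 60*m^4 - 23*m^3*z^2 - 23*m^3*z + 2*m^2*z^3 + 2*m^2*z^2 + m*z^4 + m*z^3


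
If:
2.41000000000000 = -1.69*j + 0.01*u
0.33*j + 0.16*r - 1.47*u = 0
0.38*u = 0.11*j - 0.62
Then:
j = -1.44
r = -15.85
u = -2.05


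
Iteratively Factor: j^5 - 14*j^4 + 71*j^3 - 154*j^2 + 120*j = (j - 4)*(j^4 - 10*j^3 + 31*j^2 - 30*j) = (j - 5)*(j - 4)*(j^3 - 5*j^2 + 6*j) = (j - 5)*(j - 4)*(j - 2)*(j^2 - 3*j) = (j - 5)*(j - 4)*(j - 3)*(j - 2)*(j)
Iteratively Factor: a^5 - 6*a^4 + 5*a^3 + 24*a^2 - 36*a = (a - 2)*(a^4 - 4*a^3 - 3*a^2 + 18*a) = (a - 2)*(a + 2)*(a^3 - 6*a^2 + 9*a) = (a - 3)*(a - 2)*(a + 2)*(a^2 - 3*a) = (a - 3)^2*(a - 2)*(a + 2)*(a)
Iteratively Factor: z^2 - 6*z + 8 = (z - 4)*(z - 2)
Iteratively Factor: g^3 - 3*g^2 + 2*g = (g - 1)*(g^2 - 2*g) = g*(g - 1)*(g - 2)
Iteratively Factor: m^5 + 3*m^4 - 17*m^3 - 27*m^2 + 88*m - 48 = (m - 1)*(m^4 + 4*m^3 - 13*m^2 - 40*m + 48) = (m - 3)*(m - 1)*(m^3 + 7*m^2 + 8*m - 16) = (m - 3)*(m - 1)*(m + 4)*(m^2 + 3*m - 4) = (m - 3)*(m - 1)^2*(m + 4)*(m + 4)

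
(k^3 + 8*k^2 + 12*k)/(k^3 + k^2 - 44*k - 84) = k/(k - 7)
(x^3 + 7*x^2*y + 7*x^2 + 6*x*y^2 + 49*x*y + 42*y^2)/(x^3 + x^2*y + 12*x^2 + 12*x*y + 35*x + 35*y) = (x + 6*y)/(x + 5)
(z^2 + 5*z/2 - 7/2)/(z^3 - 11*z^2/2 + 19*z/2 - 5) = (2*z + 7)/(2*z^2 - 9*z + 10)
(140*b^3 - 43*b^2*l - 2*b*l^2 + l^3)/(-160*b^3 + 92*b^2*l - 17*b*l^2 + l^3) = (-7*b - l)/(8*b - l)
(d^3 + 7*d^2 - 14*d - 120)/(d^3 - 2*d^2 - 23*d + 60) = (d + 6)/(d - 3)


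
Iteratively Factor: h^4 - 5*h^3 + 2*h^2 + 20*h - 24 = (h - 2)*(h^3 - 3*h^2 - 4*h + 12) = (h - 3)*(h - 2)*(h^2 - 4) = (h - 3)*(h - 2)^2*(h + 2)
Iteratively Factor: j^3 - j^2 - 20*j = (j)*(j^2 - j - 20) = j*(j - 5)*(j + 4)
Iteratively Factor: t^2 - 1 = (t - 1)*(t + 1)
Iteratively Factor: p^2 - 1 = (p + 1)*(p - 1)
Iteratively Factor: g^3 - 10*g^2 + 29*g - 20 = (g - 5)*(g^2 - 5*g + 4) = (g - 5)*(g - 1)*(g - 4)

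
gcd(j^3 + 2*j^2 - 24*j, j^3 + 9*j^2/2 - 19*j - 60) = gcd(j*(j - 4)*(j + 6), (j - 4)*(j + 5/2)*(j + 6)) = j^2 + 2*j - 24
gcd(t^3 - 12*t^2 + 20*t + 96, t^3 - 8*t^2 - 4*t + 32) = t^2 - 6*t - 16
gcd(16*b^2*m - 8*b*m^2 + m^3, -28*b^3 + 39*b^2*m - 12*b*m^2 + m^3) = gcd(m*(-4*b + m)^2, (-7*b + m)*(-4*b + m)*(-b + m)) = 4*b - m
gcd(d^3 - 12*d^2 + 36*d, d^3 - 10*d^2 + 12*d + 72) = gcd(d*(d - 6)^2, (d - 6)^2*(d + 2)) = d^2 - 12*d + 36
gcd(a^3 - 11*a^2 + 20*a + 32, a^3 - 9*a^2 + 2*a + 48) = a - 8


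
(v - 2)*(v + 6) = v^2 + 4*v - 12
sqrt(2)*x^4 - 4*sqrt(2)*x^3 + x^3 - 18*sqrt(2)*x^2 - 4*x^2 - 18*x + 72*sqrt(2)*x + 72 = (x - 4)*(x - 3*sqrt(2))*(x + 3*sqrt(2))*(sqrt(2)*x + 1)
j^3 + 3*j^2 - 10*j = j*(j - 2)*(j + 5)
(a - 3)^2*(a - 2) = a^3 - 8*a^2 + 21*a - 18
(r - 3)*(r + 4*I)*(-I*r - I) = -I*r^3 + 4*r^2 + 2*I*r^2 - 8*r + 3*I*r - 12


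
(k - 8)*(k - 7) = k^2 - 15*k + 56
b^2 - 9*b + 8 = (b - 8)*(b - 1)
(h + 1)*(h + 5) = h^2 + 6*h + 5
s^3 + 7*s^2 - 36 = (s - 2)*(s + 3)*(s + 6)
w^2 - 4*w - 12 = (w - 6)*(w + 2)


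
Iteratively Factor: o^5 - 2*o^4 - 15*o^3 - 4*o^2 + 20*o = (o)*(o^4 - 2*o^3 - 15*o^2 - 4*o + 20) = o*(o + 2)*(o^3 - 4*o^2 - 7*o + 10) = o*(o + 2)^2*(o^2 - 6*o + 5) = o*(o - 1)*(o + 2)^2*(o - 5)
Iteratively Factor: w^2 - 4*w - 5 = (w - 5)*(w + 1)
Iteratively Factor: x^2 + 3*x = (x)*(x + 3)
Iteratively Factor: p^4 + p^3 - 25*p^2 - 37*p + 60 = (p + 4)*(p^3 - 3*p^2 - 13*p + 15) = (p - 1)*(p + 4)*(p^2 - 2*p - 15) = (p - 1)*(p + 3)*(p + 4)*(p - 5)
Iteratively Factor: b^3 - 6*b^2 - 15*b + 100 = (b + 4)*(b^2 - 10*b + 25) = (b - 5)*(b + 4)*(b - 5)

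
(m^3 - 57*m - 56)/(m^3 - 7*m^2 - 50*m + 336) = (m + 1)/(m - 6)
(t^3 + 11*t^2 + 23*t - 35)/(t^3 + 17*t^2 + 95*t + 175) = (t - 1)/(t + 5)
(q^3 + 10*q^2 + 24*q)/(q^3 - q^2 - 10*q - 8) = q*(q^2 + 10*q + 24)/(q^3 - q^2 - 10*q - 8)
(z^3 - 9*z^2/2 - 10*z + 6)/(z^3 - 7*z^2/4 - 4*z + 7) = 2*(2*z^2 - 13*z + 6)/(4*z^2 - 15*z + 14)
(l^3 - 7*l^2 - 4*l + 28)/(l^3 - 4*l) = (l - 7)/l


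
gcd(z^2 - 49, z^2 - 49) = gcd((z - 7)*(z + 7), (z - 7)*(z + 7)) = z^2 - 49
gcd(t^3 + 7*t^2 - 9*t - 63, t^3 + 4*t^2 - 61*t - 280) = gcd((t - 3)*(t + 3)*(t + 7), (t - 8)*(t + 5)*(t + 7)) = t + 7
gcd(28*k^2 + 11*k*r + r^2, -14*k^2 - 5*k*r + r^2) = 1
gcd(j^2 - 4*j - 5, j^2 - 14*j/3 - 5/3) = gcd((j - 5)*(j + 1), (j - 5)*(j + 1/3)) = j - 5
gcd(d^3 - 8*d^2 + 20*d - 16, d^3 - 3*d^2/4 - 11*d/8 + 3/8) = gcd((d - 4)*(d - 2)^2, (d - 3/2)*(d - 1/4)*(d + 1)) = 1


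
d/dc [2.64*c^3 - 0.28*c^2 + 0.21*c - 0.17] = 7.92*c^2 - 0.56*c + 0.21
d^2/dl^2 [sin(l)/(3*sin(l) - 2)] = 2*(-3*sin(l)^2 - 2*sin(l) + 6)/(3*sin(l) - 2)^3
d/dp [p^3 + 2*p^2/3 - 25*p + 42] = 3*p^2 + 4*p/3 - 25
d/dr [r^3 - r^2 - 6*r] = 3*r^2 - 2*r - 6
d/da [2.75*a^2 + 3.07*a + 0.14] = 5.5*a + 3.07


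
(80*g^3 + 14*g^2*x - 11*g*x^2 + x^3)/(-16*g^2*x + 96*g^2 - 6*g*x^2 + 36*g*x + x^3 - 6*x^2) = (-5*g + x)/(x - 6)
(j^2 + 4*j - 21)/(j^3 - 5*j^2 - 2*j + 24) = (j + 7)/(j^2 - 2*j - 8)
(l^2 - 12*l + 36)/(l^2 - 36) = (l - 6)/(l + 6)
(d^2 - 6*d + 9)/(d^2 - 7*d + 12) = (d - 3)/(d - 4)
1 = 1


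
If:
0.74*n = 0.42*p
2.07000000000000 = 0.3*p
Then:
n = 3.92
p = 6.90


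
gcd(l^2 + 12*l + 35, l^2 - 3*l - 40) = l + 5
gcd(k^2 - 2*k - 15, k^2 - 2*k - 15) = k^2 - 2*k - 15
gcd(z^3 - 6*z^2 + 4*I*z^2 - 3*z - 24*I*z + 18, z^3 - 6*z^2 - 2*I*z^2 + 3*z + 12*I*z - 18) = z^2 + z*(-6 + I) - 6*I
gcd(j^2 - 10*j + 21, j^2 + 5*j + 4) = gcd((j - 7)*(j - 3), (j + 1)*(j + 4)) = 1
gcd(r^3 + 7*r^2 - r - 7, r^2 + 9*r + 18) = 1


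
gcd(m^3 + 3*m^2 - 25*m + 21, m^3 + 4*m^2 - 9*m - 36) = m - 3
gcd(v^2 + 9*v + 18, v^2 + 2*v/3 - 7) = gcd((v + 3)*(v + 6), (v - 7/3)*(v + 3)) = v + 3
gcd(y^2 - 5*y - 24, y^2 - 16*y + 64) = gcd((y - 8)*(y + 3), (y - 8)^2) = y - 8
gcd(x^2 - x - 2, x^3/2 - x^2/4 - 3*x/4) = x + 1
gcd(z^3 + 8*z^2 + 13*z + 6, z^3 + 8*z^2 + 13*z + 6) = z^3 + 8*z^2 + 13*z + 6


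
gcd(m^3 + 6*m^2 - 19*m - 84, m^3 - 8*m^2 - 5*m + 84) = m^2 - m - 12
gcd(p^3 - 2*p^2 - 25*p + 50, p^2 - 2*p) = p - 2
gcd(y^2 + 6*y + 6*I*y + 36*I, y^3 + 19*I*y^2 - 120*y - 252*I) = y + 6*I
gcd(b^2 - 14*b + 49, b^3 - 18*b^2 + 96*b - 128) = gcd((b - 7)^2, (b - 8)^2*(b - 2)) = 1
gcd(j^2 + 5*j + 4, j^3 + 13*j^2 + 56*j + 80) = j + 4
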